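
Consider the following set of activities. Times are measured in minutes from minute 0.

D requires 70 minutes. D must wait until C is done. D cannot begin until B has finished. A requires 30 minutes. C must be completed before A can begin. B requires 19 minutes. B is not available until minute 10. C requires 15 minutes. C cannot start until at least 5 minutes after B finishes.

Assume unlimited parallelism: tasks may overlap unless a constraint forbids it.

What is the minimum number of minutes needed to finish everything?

119

B waits on its own release at minute 10, so it starts at minute 10 and finishes at 10 + 19 = minute 29.
C cannot begin until B (finishes minute 29, plus 5-minute gap → minute 34). It runs from minute 34 to 34 + 15 = minute 49.
For D: C (finishes minute 49); B (finishes minute 29). Taking the maximum gives a start of minute 49, and it finishes at 49 + 70 = minute 119.
A waits on C (finishes minute 49), so it starts at minute 49 and finishes at 49 + 30 = minute 79.
All tasks are finished once the last one completes. Finish times: A at 79, B at 29, C at 49, D at 119. The latest is minute 119.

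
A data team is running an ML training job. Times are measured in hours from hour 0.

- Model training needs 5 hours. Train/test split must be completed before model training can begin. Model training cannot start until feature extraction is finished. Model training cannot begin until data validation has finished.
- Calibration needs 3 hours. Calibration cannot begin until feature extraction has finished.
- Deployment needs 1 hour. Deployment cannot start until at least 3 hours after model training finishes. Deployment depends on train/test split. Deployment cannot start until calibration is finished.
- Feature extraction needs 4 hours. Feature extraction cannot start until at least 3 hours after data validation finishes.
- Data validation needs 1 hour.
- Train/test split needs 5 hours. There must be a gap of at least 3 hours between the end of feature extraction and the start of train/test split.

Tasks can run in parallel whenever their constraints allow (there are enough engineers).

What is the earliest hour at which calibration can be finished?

11

Nothing blocks data validation, so it runs from hour 0 to hour 1.
After data validation (finishes hour 1, plus 3-hour gap → hour 4), feature extraction can start at hour 4 and finishes at hour 8.
Calibration waits on feature extraction (finishes hour 8), so it starts at hour 8 and finishes at 8 + 3 = hour 11.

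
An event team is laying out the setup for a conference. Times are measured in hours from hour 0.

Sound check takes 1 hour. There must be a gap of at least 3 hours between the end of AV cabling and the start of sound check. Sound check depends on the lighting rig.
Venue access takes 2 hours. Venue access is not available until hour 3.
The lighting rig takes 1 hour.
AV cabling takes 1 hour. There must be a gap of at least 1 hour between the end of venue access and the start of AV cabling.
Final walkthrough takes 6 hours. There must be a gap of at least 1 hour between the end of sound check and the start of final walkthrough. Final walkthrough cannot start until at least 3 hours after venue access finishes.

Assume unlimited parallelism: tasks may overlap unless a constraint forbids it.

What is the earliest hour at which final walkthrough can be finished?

18

The lighting rig has no prerequisites, so it starts at hour 0 and finishes at hour 1.
Venue access waits on its own release at hour 3, so it starts at hour 3 and finishes at 3 + 2 = hour 5.
AV cabling waits on venue access (finishes hour 5, plus 1-hour gap → hour 6), so it starts at hour 6 and finishes at 6 + 1 = hour 7.
Sound check cannot start until AV cabling (finishes hour 7, plus 3-hour gap → hour 10); the lighting rig (finishes hour 1). The controlling bound is hour 10, so sound check finishes at 10 + 1 = hour 11.
For final walkthrough: sound check (finishes hour 11, plus 1-hour gap → hour 12); venue access (finishes hour 5, plus 3-hour gap → hour 8). Taking the maximum gives a start of hour 12, and it finishes at 12 + 6 = hour 18.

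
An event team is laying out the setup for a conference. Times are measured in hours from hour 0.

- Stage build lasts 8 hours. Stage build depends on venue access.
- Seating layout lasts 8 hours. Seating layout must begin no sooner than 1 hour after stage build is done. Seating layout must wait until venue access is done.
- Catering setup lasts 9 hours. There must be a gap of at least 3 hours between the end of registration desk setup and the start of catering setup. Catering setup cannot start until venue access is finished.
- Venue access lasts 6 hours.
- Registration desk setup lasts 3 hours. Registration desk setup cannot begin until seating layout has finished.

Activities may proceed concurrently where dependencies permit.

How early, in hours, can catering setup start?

Venue access has no prerequisites, so it starts at hour 0 and finishes at hour 6.
After venue access (finishes hour 6), stage build can start at hour 6 and finishes at hour 14.
Seating layout has to wait for stage build (finishes hour 14, plus 1-hour gap → hour 15); venue access (finishes hour 6). The latest of these is hour 15, so seating layout runs hour 15 to 15 + 8 = hour 23.
Registration desk setup waits on seating layout (finishes hour 23), so it starts at hour 23 and finishes at 23 + 3 = hour 26.
Catering setup waits on registration desk setup (finishes hour 26, plus 3-hour gap → hour 29); venue access (finishes hour 6). The latest of these is hour 29, which is the earliest catering setup can start.

29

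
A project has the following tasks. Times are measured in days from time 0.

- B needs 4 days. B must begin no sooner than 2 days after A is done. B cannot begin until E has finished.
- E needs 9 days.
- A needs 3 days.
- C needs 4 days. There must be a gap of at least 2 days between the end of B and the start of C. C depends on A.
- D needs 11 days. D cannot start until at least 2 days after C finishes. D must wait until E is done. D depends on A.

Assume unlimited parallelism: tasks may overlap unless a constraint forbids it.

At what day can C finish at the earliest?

19

E has no prerequisites, so it starts at day 0 and finishes at day 9.
Nothing blocks A, so it runs from day 0 to day 3.
B cannot start until A (finishes day 3, plus 2-day gap → day 5); E (finishes day 9). The controlling bound is day 9, so B finishes at 9 + 4 = day 13.
For C: B (finishes day 13, plus 2-day gap → day 15); A (finishes day 3). Taking the maximum gives a start of day 15, and it finishes at 15 + 4 = day 19.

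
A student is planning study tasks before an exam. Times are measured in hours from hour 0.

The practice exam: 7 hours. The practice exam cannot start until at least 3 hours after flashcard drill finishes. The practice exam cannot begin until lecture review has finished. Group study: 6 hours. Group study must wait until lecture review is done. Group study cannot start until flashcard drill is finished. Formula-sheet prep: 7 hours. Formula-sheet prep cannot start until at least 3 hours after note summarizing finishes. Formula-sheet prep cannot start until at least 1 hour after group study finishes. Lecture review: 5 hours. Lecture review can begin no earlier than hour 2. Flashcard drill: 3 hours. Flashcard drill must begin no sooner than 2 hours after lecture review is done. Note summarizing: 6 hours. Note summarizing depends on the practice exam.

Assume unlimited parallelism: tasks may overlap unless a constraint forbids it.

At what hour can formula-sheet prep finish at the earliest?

38

After its own release at hour 2, lecture review can start at hour 2 and finishes at hour 7.
After lecture review (finishes hour 7, plus 2-hour gap → hour 9), flashcard drill can start at hour 9 and finishes at hour 12.
For group study: lecture review (finishes hour 7); flashcard drill (finishes hour 12). Taking the maximum gives a start of hour 12, and it finishes at 12 + 6 = hour 18.
The practice exam needs all of flashcard drill (finishes hour 12, plus 3-hour gap → hour 15); lecture review (finishes hour 7). That puts its earliest start at hour 15; it finishes at 15 + 7 = hour 22.
Note summarizing waits on the practice exam (finishes hour 22), so it starts at hour 22 and finishes at 22 + 6 = hour 28.
Formula-sheet prep has to wait for note summarizing (finishes hour 28, plus 3-hour gap → hour 31); group study (finishes hour 18, plus 1-hour gap → hour 19). The latest of these is hour 31, so formula-sheet prep runs hour 31 to 31 + 7 = hour 38.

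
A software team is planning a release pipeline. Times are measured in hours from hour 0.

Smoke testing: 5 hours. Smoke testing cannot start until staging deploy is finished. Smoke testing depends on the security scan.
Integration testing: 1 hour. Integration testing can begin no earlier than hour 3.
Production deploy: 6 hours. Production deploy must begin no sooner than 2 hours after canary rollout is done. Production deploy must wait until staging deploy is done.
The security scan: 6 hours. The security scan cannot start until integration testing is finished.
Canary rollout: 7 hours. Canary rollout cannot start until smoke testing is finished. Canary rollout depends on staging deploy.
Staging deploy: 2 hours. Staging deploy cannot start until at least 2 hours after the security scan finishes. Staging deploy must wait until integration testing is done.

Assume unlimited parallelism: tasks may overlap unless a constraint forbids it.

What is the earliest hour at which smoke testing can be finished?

19

Integration testing cannot begin until its own release at hour 3. It runs from hour 3 to 3 + 1 = hour 4.
After integration testing (finishes hour 4), the security scan can start at hour 4 and finishes at hour 10.
For staging deploy: the security scan (finishes hour 10, plus 2-hour gap → hour 12); integration testing (finishes hour 4). Taking the maximum gives a start of hour 12, and it finishes at 12 + 2 = hour 14.
Smoke testing has to wait for staging deploy (finishes hour 14); the security scan (finishes hour 10). The latest of these is hour 14, so smoke testing runs hour 14 to 14 + 5 = hour 19.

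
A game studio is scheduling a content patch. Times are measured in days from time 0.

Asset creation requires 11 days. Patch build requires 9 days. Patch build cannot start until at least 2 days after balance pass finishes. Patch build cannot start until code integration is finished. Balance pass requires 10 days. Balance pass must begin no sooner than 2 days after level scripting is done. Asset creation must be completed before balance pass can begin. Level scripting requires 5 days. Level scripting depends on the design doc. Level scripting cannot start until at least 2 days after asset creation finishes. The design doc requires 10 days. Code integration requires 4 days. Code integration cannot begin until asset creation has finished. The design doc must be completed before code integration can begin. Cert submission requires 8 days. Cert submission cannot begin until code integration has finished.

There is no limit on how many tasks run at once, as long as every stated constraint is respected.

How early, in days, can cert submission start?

Nothing blocks asset creation, so it runs from day 0 to day 11.
The design doc can start immediately at day 0; it finishes at day 10.
Code integration cannot start until asset creation (finishes day 11); the design doc (finishes day 10). The controlling bound is day 11, so code integration finishes at 11 + 4 = day 15.
Cert submission waits on code integration (finishes day 15), so the earliest it can start is day 15.

15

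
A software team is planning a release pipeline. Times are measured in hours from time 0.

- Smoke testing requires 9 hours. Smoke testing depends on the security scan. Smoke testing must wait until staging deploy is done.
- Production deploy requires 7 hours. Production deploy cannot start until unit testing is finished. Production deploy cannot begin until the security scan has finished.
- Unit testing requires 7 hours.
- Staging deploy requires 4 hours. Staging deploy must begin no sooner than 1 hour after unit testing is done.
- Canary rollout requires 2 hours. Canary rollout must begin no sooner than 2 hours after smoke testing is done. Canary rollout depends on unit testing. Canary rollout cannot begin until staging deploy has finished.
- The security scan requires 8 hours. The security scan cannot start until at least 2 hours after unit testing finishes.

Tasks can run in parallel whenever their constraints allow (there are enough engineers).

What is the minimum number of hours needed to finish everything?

Unit testing has no prerequisites, so it starts at hour 0 and finishes at hour 7.
Staging deploy waits on unit testing (finishes hour 7, plus 1-hour gap → hour 8), so it starts at hour 8 and finishes at 8 + 4 = hour 12.
The security scan cannot begin until unit testing (finishes hour 7, plus 2-hour gap → hour 9). It runs from hour 9 to 9 + 8 = hour 17.
Production deploy has to wait for unit testing (finishes hour 7); the security scan (finishes hour 17). The latest of these is hour 17, so production deploy runs hour 17 to 17 + 7 = hour 24.
Smoke testing has to wait for the security scan (finishes hour 17); staging deploy (finishes hour 12). The latest of these is hour 17, so smoke testing runs hour 17 to 17 + 9 = hour 26.
Canary rollout cannot start until smoke testing (finishes hour 26, plus 2-hour gap → hour 28); unit testing (finishes hour 7); staging deploy (finishes hour 12). The controlling bound is hour 28, so canary rollout finishes at 28 + 2 = hour 30.
All tasks are finished once the last one completes. Finish times: Unit testing at 7, The security scan at 17, Staging deploy at 12, Smoke testing at 26, Canary rollout at 30, Production deploy at 24. The latest is hour 30.

30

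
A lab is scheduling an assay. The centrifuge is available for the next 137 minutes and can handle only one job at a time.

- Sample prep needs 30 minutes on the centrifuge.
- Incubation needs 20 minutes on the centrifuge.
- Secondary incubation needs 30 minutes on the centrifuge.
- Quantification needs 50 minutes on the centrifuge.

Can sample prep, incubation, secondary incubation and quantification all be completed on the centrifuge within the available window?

Running back to back, the jobs need 30 + 20 + 30 + 50 = 130 minutes on the centrifuge.
Since 130 ≤ 137, they fit within the window.

Yes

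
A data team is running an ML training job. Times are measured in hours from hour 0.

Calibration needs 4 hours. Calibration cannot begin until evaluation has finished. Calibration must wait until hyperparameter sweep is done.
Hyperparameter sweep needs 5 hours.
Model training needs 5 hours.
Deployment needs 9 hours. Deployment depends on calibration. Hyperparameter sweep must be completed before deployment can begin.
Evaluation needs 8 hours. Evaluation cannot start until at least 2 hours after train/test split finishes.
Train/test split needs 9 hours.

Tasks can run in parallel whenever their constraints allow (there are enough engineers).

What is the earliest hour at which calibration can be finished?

Nothing blocks hyperparameter sweep, so it runs from hour 0 to hour 5.
Train/test split has no prerequisites, so it starts at hour 0 and finishes at hour 9.
Evaluation cannot begin until train/test split (finishes hour 9, plus 2-hour gap → hour 11). It runs from hour 11 to 11 + 8 = hour 19.
Calibration cannot start until evaluation (finishes hour 19); hyperparameter sweep (finishes hour 5). The controlling bound is hour 19, so calibration finishes at 19 + 4 = hour 23.

23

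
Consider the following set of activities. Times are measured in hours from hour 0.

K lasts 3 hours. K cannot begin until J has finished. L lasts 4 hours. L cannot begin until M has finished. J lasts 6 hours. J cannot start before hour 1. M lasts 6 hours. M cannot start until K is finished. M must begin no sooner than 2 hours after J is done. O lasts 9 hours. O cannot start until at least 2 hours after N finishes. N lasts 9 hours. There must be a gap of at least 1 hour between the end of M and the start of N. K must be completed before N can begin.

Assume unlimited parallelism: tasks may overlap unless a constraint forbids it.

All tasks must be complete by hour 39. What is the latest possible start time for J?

3

L must finish by hour 39; it takes 4 hours, so it must start by 39 − 4 = hour 35.
O has no dependents, so it just needs to finish by hour 39. Starting by 39 − 9 = hour 30 achieves that.
N feeds into O (must start by hour 30, minus 2-hour gap → hour 28); so N must finish by hour 28 and therefore start by hour 19.
M has several dependents: L (must start by hour 35); N (must start by hour 19, minus 1-hour gap → hour 18). The earliest of those limits is hour 18, so M must start by 18 − 6 = hour 12.
K must finish in time for M (must start by hour 12); N (must start by hour 19). The tightest is hour 12, so K must start by 12 − 3 = hour 9.
J has several dependents: K (must start by hour 9); M (must start by hour 12, minus 2-hour gap → hour 10). The earliest of those limits is hour 9, so J must start by 9 − 6 = hour 3.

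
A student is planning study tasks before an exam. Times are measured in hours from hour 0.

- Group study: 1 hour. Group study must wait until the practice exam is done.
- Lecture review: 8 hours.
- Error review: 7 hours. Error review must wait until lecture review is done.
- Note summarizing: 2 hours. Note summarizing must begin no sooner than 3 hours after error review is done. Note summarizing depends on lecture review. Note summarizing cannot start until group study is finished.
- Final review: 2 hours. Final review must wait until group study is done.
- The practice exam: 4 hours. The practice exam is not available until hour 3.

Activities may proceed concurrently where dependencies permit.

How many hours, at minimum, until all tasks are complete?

20

The practice exam waits on its own release at hour 3, so it starts at hour 3 and finishes at 3 + 4 = hour 7.
Group study waits on the practice exam (finishes hour 7), so it starts at hour 7 and finishes at 7 + 1 = hour 8.
Final review cannot begin until group study (finishes hour 8). It runs from hour 8 to 8 + 2 = hour 10.
Lecture review can start immediately at hour 0; it finishes at hour 8.
Error review cannot begin until lecture review (finishes hour 8). It runs from hour 8 to 8 + 7 = hour 15.
For note summarizing: error review (finishes hour 15, plus 3-hour gap → hour 18); lecture review (finishes hour 8); group study (finishes hour 8). Taking the maximum gives a start of hour 18, and it finishes at 18 + 2 = hour 20.
All tasks are finished once the last one completes. Finish times: Lecture review at 8, The practice exam at 7, Error review at 15, Group study at 8, Note summarizing at 20, Final review at 10. The latest is hour 20.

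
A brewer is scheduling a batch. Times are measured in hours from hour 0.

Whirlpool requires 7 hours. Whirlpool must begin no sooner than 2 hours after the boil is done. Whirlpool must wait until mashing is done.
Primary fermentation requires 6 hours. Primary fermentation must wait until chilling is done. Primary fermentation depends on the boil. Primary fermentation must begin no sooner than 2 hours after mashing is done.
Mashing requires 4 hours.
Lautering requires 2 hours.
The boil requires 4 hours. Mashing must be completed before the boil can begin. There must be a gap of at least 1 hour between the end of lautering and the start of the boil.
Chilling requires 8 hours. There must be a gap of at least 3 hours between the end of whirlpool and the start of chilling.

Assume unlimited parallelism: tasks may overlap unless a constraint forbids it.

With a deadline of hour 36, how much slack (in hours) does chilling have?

Lautering has no prerequisites, so it starts at hour 0 and finishes at hour 2.
Nothing blocks mashing, so it runs from hour 0 to hour 4.
For the boil: mashing (finishes hour 4); lautering (finishes hour 2, plus 1-hour gap → hour 3). Taking the maximum gives a start of hour 4, and it finishes at 4 + 4 = hour 8.
For whirlpool: the boil (finishes hour 8, plus 2-hour gap → hour 10); mashing (finishes hour 4). Taking the maximum gives a start of hour 10, and it finishes at 10 + 7 = hour 17.
Chilling waits on whirlpool (finishes hour 17, plus 3-hour gap → hour 20), so it starts at hour 20 and finishes at 20 + 8 = hour 28.

Working backward from the deadline:
Primary fermentation must finish by hour 36; it takes 6 hours, so it must start by 36 − 6 = hour 30.
Chilling has to be done before primary fermentation (must start by hour 30). That means finishing by hour 30, i.e. starting by 30 − 8 = hour 22.
So chilling can start as early as hour 20 and as late as hour 22, giving 22 − 20 = 2 hours of slack.

2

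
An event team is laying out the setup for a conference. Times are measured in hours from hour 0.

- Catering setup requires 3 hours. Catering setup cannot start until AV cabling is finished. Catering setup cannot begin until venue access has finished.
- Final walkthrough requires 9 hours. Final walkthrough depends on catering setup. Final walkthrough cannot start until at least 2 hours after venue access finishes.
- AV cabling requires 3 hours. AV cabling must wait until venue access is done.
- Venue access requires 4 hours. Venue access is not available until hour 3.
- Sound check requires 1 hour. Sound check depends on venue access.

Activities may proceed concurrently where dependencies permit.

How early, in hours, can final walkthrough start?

13

Venue access cannot begin until its own release at hour 3. It runs from hour 3 to 3 + 4 = hour 7.
AV cabling waits on venue access (finishes hour 7), so it starts at hour 7 and finishes at 7 + 3 = hour 10.
For catering setup: AV cabling (finishes hour 10); venue access (finishes hour 7). Taking the maximum gives a start of hour 10, and it finishes at 10 + 3 = hour 13.
Final walkthrough waits on catering setup (finishes hour 13); venue access (finishes hour 7, plus 2-hour gap → hour 9). The latest of these is hour 13, which is the earliest final walkthrough can start.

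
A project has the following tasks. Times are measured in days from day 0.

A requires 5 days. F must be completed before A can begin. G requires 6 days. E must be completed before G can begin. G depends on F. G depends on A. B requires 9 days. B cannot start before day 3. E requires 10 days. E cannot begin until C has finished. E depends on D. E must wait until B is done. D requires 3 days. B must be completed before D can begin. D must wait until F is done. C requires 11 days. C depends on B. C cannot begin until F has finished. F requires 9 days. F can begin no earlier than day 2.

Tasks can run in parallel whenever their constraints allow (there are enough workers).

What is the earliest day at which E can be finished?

F waits on its own release at day 2, so it starts at day 2 and finishes at 2 + 9 = day 11.
B cannot begin until its own release at day 3. It runs from day 3 to 3 + 9 = day 12.
D needs all of B (finishes day 12); F (finishes day 11). That puts its earliest start at day 12; it finishes at 12 + 3 = day 15.
For C: B (finishes day 12); F (finishes day 11). Taking the maximum gives a start of day 12, and it finishes at 12 + 11 = day 23.
E needs all of C (finishes day 23); D (finishes day 15); B (finishes day 12). That puts its earliest start at day 23; it finishes at 23 + 10 = day 33.

33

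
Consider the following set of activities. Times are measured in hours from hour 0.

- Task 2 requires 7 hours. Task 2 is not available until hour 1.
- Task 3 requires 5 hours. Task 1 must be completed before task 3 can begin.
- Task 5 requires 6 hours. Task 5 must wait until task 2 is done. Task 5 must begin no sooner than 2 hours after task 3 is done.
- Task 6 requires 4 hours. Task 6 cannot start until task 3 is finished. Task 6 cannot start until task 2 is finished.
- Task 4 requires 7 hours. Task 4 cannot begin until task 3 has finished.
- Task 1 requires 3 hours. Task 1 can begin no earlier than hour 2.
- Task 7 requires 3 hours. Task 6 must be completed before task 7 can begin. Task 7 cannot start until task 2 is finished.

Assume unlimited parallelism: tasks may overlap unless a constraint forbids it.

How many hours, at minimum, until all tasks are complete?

18

After its own release at hour 1, task 2 can start at hour 1 and finishes at hour 8.
Task 1 cannot begin until its own release at hour 2. It runs from hour 2 to 2 + 3 = hour 5.
Task 3 waits on task 1 (finishes hour 5), so it starts at hour 5 and finishes at 5 + 5 = hour 10.
For task 6: task 3 (finishes hour 10); task 2 (finishes hour 8). Taking the maximum gives a start of hour 10, and it finishes at 10 + 4 = hour 14.
For task 7: task 6 (finishes hour 14); task 2 (finishes hour 8). Taking the maximum gives a start of hour 14, and it finishes at 14 + 3 = hour 17.
Task 5 has to wait for task 2 (finishes hour 8); task 3 (finishes hour 10, plus 2-hour gap → hour 12). The latest of these is hour 12, so task 5 runs hour 12 to 12 + 6 = hour 18.
Task 4 waits on task 3 (finishes hour 10), so it starts at hour 10 and finishes at 10 + 7 = hour 17.
All tasks are finished once the last one completes. Finish times: Task 1 at 5, Task 2 at 8, Task 3 at 10, Task 4 at 17, Task 5 at 18, Task 6 at 14, Task 7 at 17. The latest is hour 18.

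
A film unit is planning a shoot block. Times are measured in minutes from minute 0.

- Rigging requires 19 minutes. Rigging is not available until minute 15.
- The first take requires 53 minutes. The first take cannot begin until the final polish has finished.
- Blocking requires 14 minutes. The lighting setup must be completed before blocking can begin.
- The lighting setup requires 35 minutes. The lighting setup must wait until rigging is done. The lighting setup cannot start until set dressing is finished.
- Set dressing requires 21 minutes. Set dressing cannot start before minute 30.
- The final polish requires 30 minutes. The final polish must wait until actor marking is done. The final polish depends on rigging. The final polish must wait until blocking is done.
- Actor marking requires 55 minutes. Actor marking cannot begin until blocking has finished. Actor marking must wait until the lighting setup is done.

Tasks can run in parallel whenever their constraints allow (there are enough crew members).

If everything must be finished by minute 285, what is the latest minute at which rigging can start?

The first take has no dependents, so it just needs to finish by minute 285. Starting by 285 − 53 = minute 232 achieves that.
The final polish has to be done before the first take (must start by minute 232). That means finishing by minute 232, i.e. starting by 232 − 30 = minute 202.
Actor marking has to be done before the final polish (must start by minute 202). That means finishing by minute 202, i.e. starting by 202 − 55 = minute 147.
Blocking has several dependents: actor marking (must start by minute 147); the final polish (must start by minute 202). The earliest of those limits is minute 147, so blocking must start by 147 − 14 = minute 133.
The lighting setup has several dependents: blocking (must start by minute 133); actor marking (must start by minute 147). The earliest of those limits is minute 133, so the lighting setup must start by 133 − 35 = minute 98.
Rigging must finish in time for the lighting setup (must start by minute 98); the final polish (must start by minute 202). The tightest is minute 98, so rigging must start by 98 − 19 = minute 79.

79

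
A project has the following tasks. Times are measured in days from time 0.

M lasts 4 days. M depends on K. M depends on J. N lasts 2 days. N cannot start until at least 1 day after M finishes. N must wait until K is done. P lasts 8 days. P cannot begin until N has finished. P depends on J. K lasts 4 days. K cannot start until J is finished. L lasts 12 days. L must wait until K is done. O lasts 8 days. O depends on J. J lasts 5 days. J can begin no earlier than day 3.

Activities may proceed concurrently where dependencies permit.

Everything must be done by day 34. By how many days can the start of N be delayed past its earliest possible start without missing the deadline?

After its own release at day 3, J can start at day 3 and finishes at day 8.
K cannot begin until J (finishes day 8). It runs from day 8 to 8 + 4 = day 12.
For M: K (finishes day 12); J (finishes day 8). Taking the maximum gives a start of day 12, and it finishes at 12 + 4 = day 16.
For N: M (finishes day 16, plus 1-day gap → day 17); K (finishes day 12). Taking the maximum gives a start of day 17, and it finishes at 17 + 2 = day 19.

Working backward from the deadline:
To finish by day 34, P (duration 8) must start no later than day 26.
N feeds into P (must start by day 26); so N must finish by day 26 and therefore start by day 24.
So N can start as early as day 17 and as late as day 24, giving 24 − 17 = 7 days of slack.

7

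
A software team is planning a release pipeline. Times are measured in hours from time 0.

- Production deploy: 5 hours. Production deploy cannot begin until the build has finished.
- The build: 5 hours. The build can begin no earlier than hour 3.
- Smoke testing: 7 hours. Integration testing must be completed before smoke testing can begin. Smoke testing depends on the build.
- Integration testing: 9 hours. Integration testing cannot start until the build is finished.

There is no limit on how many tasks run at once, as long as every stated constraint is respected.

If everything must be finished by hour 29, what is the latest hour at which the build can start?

Smoke testing must finish by hour 29; it takes 7 hours, so it must start by 29 − 7 = hour 22.
Since smoke testing (must start by hour 22) depends on it, integration testing must finish by hour 22. Backing off its 9-hour duration gives a latest start of hour 13.
Nothing follows production deploy; the deadline of hour 29 is its only limit. It must start by 29 − 5 = hour 24.
The build must finish in time for integration testing (must start by hour 13); smoke testing (must start by hour 22); production deploy (must start by hour 24). The tightest is hour 13, so the build must start by 13 − 5 = hour 8.

8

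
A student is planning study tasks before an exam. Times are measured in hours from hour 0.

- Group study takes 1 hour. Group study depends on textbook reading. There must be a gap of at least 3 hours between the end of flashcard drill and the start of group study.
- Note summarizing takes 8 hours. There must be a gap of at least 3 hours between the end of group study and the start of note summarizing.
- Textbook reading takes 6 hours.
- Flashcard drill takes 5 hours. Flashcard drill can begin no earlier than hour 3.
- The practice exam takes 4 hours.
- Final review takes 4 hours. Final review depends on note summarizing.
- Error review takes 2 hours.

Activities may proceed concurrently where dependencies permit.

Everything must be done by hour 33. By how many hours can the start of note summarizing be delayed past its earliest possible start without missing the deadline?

6

Flashcard drill cannot begin until its own release at hour 3. It runs from hour 3 to 3 + 5 = hour 8.
Textbook reading can start immediately at hour 0; it finishes at hour 6.
Group study needs all of textbook reading (finishes hour 6); flashcard drill (finishes hour 8, plus 3-hour gap → hour 11). That puts its earliest start at hour 11; it finishes at 11 + 1 = hour 12.
Note summarizing cannot begin until group study (finishes hour 12, plus 3-hour gap → hour 15). It runs from hour 15 to 15 + 8 = hour 23.

Working backward from the deadline:
Nothing follows final review; the deadline of hour 33 is its only limit. It must start by 33 − 4 = hour 29.
Since final review (must start by hour 29) depends on it, note summarizing must finish by hour 29. Backing off its 8-hour duration gives a latest start of hour 21.
So note summarizing can start as early as hour 15 and as late as hour 21, giving 21 − 15 = 6 hours of slack.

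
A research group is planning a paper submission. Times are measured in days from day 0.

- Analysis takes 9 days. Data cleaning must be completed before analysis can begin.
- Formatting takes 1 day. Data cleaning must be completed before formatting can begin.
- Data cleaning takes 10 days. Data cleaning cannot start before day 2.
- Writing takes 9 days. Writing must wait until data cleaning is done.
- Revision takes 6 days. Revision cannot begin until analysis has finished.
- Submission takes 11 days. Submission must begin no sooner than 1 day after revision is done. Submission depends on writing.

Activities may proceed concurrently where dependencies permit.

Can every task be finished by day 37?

No

Data cleaning waits on its own release at day 2, so it starts at day 2 and finishes at 2 + 10 = day 12.
Formatting waits on data cleaning (finishes day 12), so it starts at day 12 and finishes at 12 + 1 = day 13.
After data cleaning (finishes day 12), writing can start at day 12 and finishes at day 21.
After data cleaning (finishes day 12), analysis can start at day 12 and finishes at day 21.
Revision cannot begin until analysis (finishes day 21). It runs from day 21 to 21 + 6 = day 27.
Submission cannot start until revision (finishes day 27, plus 1-day gap → day 28); writing (finishes day 21). The controlling bound is day 28, so submission finishes at 28 + 11 = day 39.
The earliest everything can be done is day 39, which is after the deadline of 37, so it is not possible.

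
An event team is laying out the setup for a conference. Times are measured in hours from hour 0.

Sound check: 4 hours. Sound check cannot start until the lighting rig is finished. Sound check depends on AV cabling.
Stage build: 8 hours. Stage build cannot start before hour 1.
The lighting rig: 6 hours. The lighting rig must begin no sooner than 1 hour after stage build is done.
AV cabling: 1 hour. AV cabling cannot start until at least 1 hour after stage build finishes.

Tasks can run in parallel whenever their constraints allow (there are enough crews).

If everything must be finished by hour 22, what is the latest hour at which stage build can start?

3

Sound check has no dependents, so it just needs to finish by hour 22. Starting by 22 − 4 = hour 18 achieves that.
The lighting rig has to be done before sound check (must start by hour 18). That means finishing by hour 18, i.e. starting by 18 − 6 = hour 12.
AV cabling has to be done before sound check (must start by hour 18). That means finishing by hour 18, i.e. starting by 18 − 1 = hour 17.
Stage build has several dependents: the lighting rig (must start by hour 12, minus 1-hour gap → hour 11); AV cabling (must start by hour 17, minus 1-hour gap → hour 16). The earliest of those limits is hour 11, so stage build must start by 11 − 8 = hour 3.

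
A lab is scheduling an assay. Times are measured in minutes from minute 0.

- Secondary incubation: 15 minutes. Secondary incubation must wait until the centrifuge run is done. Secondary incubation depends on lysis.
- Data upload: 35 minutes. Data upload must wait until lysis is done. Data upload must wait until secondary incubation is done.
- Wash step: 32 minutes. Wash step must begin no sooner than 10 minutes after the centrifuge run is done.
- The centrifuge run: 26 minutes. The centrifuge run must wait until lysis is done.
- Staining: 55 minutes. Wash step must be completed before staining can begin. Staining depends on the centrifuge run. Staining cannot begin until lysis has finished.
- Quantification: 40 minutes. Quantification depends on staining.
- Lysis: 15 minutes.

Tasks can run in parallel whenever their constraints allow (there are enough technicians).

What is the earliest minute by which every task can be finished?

Nothing blocks lysis, so it runs from minute 0 to minute 15.
The centrifuge run waits on lysis (finishes minute 15), so it starts at minute 15 and finishes at 15 + 26 = minute 41.
Secondary incubation cannot start until the centrifuge run (finishes minute 41); lysis (finishes minute 15). The controlling bound is minute 41, so secondary incubation finishes at 41 + 15 = minute 56.
Data upload needs all of lysis (finishes minute 15); secondary incubation (finishes minute 56). That puts its earliest start at minute 56; it finishes at 56 + 35 = minute 91.
Wash step waits on the centrifuge run (finishes minute 41, plus 10-minute gap → minute 51), so it starts at minute 51 and finishes at 51 + 32 = minute 83.
Staining cannot start until wash step (finishes minute 83); the centrifuge run (finishes minute 41); lysis (finishes minute 15). The controlling bound is minute 83, so staining finishes at 83 + 55 = minute 138.
Quantification cannot begin until staining (finishes minute 138). It runs from minute 138 to 138 + 40 = minute 178.
All tasks are finished once the last one completes. Finish times: Lysis at 15, The centrifuge run at 41, Wash step at 83, Staining at 138, Secondary incubation at 56, Quantification at 178, Data upload at 91. The latest is minute 178.

178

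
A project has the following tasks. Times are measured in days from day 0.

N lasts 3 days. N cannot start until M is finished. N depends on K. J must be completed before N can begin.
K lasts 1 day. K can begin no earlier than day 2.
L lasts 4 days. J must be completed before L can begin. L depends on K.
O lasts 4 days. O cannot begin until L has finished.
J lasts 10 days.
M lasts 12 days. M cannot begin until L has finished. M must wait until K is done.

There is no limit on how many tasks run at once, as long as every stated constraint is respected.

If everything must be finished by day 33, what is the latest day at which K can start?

13

N has no dependents, so it just needs to finish by day 33. Starting by 33 − 3 = day 30 achieves that.
M must finish before N (must start by day 30). With a 12-day duration, M must start by 30 − 12 = day 18.
O must finish by day 33; it takes 4 days, so it must start by 33 − 4 = day 29.
L feeds M (must start by day 18); O (must start by day 29). Taking the minimum, L must finish by day 18 and start by 18 − 4 = day 14.
For K: L (must start by day 14); M (must start by day 18); N (must start by day 30). The most restrictive is day 14; with a 1-day duration, K must start by day 13.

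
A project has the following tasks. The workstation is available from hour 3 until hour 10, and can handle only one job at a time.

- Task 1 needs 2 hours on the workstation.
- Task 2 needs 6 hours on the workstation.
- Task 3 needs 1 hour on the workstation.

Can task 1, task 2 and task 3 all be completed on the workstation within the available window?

The workstation window is 10 − 3 = 7 hours.
Running back to back, the jobs need 2 + 6 + 1 = 9 hours on the workstation.
Since 9 > 7, they cannot all fit.

No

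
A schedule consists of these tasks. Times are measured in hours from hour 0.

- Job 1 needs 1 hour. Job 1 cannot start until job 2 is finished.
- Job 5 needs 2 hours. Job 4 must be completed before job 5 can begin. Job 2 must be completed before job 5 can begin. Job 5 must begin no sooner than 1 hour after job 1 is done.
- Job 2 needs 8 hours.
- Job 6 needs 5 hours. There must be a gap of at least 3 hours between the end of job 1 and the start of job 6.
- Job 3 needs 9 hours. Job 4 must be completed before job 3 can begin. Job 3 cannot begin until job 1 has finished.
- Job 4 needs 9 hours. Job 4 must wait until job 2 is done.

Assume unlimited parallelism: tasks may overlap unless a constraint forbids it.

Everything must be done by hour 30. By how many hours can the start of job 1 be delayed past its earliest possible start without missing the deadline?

Job 2 can start immediately at hour 0; it finishes at hour 8.
Job 1 cannot begin until job 2 (finishes hour 8). It runs from hour 8 to 8 + 1 = hour 9.

Working backward from the deadline:
Job 3 must finish by hour 30; it takes 9 hours, so it must start by 30 − 9 = hour 21.
To finish by hour 30, job 5 (duration 2) must start no later than hour 28.
Job 6 must finish by hour 30; it takes 5 hours, so it must start by 30 − 5 = hour 25.
Job 1 feeds job 3 (must start by hour 21); job 5 (must start by hour 28, minus 1-hour gap → hour 27); job 6 (must start by hour 25, minus 3-hour gap → hour 22). Taking the minimum, job 1 must finish by hour 21 and start by 21 − 1 = hour 20.
So job 1 can start as early as hour 8 and as late as hour 20, giving 20 − 8 = 12 hours of slack.

12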